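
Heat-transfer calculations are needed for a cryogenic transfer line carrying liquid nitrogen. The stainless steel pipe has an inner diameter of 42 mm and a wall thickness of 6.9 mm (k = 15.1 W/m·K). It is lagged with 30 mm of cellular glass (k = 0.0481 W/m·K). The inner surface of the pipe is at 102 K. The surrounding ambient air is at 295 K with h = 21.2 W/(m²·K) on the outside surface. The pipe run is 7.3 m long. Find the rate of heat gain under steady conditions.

Q ≈ 553 W

Treating each annulus and film as a series resistance:
R_stainless steel pipe wall = ln(27.9/21)/(2π×15.1×7.3) = 4.102×10^-4 K/W
R_cellular glass = ln(57.9/27.9)/(2π×0.0481×7.3) = 0.3309 K/W
R_outer film = 1/(h_o·2πr_oL) = 1/(21.2×2π×0.0579×7.3) = 0.01776 K/W
R_total = 0.3491 K/W
Q = ΔT/R_total = 193/0.3491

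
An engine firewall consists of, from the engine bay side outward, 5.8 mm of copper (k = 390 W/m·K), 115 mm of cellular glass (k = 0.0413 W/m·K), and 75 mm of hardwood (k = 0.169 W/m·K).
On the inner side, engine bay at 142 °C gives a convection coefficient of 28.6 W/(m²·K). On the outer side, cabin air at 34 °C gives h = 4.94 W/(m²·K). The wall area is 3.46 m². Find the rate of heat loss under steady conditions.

Q ≈ 108 W

Treating each layer as a thermal resistance in series:
R_inner film = 1/(h_i·A) = 1/(28.6×3.46) = 0.01011 K/W
R_copper = L/(kA) = 0.0058/(390×3.46) = 4.298×10^-6 K/W
R_cellular glass = L/(kA) = 0.115/(0.0413×3.46) = 0.8048 K/W
R_hardwood = L/(kA) = 0.075/(0.169×3.46) = 0.1283 K/W
R_outer film = 1/(h_o·A) = 1/(4.94×3.46) = 0.05851 K/W
R_total = 1.002 K/W
Q = ΔT / R_total = 108 / 1.002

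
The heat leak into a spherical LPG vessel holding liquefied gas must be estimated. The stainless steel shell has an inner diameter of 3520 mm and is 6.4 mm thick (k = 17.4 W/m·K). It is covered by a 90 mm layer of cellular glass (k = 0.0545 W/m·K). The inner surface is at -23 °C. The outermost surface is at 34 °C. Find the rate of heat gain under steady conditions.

Spherical conduction: R = (1/r_in − 1/r_out)/(4πk) per layer; series-sum.
R_stainless steel shell = (1/1.76 − 1/1.7664)/(4π×17.4) = 9.415×10^-6 K/W
R_cellular glass = (1/1.7664 − 1/1.8564)/(4π×0.0545) = 0.04008 K/W
R_total = 0.04008 K/W
Q = ΔT/R_total = 57/0.04008

Q ≈ 1420 W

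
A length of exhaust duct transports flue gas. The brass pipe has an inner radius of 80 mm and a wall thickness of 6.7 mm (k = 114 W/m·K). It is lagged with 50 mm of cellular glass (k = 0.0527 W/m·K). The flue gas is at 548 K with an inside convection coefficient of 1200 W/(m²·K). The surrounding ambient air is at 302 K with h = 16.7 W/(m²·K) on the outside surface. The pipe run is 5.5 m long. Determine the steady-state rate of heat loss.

Cylindrical conduction, so R = ln(r₂/r₁)/(2πkL) per layer, in series:
R_inner film = 1/(h_i·2πr₁L) = 1/(1200×2π×0.08×5.5) = 3.014×10^-4 K/W
R_brass pipe wall = ln(86.7/80)/(2π×114×5.5) = 2.042×10^-5 K/W
R_cellular glass = ln(136.7/86.7)/(2π×0.0527×5.5) = 0.25 K/W
R_outer film = 1/(h_o·2πr_oL) = 1/(16.7×2π×0.1367×5.5) = 0.01268 K/W
R_total = 0.263 K/W
Q = ΔT/R_total = 246/0.263

Q ≈ 935 W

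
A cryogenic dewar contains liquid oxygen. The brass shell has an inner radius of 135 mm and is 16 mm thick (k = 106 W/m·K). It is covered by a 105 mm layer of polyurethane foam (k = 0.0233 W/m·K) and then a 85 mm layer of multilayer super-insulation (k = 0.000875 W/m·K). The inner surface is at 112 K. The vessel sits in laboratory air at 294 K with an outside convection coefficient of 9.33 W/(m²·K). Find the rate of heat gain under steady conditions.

Q ≈ 1.86 W

Radial (spherical) resistances in series:
R_brass shell = (1/0.135 − 1/0.151)/(4π×106) = 5.892×10^-4 K/W
R_polyurethane foam = (1/0.151 − 1/0.256)/(4π×0.0233) = 9.277 K/W
R_multilayer super-insulation = (1/0.256 − 1/0.341)/(4π×0.000875) = 88.55 K/W
R_outer film = 1/(h·4πr_o²) = 1/(9.33×4π×0.341²) = 0.07335 K/W
R_total = 97.9 K/W
Q = ΔT/R_total = 182/97.9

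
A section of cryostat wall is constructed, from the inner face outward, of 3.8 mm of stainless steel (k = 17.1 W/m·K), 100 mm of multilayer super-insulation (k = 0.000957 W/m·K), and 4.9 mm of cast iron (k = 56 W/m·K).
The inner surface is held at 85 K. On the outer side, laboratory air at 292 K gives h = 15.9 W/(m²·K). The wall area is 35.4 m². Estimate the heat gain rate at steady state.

Q ≈ 70.1 W

Using the resistance-network approach (series):
R_stainless steel = L/(kA) = 0.0038/(17.1×35.4) = 6.277×10^-6 K/W
R_multilayer super-insulation = L/(kA) = 0.1/(0.000957×35.4) = 2.952 K/W
R_cast iron = L/(kA) = 0.0049/(56×35.4) = 2.472×10^-6 K/W
R_outer film = 1/(h_o·A) = 1/(15.9×35.4) = 0.001777 K/W
R_total = 2.954 K/W
Q = ΔT / R_total = 207 / 2.954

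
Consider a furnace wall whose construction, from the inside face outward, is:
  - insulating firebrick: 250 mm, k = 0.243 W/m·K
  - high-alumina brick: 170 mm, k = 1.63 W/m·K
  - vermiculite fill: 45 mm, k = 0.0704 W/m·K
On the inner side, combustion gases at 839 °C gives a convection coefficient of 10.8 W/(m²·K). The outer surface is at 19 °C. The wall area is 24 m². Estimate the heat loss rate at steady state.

Series thermal resistances:
R_inner film = 1/(h_i·A) = 1/(10.8×24) = 0.003858 K/W
R_insulating firebrick = L/(kA) = 0.25/(0.243×24) = 0.04287 K/W
R_high-alumina brick = L/(kA) = 0.17/(1.63×24) = 0.004346 K/W
R_vermiculite fill = L/(kA) = 0.045/(0.0704×24) = 0.02663 K/W
R_total = 0.0777 K/W
Q = ΔT / R_total = 820 / 0.0777

Q ≈ 10600 W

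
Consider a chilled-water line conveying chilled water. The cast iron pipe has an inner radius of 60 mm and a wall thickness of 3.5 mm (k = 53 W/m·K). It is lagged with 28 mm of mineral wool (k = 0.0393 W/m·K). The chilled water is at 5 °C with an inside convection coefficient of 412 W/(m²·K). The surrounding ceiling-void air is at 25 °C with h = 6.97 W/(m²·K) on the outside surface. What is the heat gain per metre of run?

For a radial system each layer contributes R = ln(r_out/r_in)/(2πkL); films add R = 1/(hA).
R_inner film = 1/(h_i·2πr₁L) = 1/(412×2π×0.06×1) = 0.006438 K/W
R_cast iron pipe wall = ln(63.5/60)/(2π×53×1) = 1.703×10^-4 K/W
R_mineral wool = ln(91.5/63.5)/(2π×0.0393×1) = 1.479 K/W
R_outer film = 1/(h_o·2πr_oL) = 1/(6.97×2π×0.0915×1) = 0.2496 K/W
R_total = 1.736 K/W
Q = ΔT/R_total = 20/1.736

q′ ≈ 11.5 W/m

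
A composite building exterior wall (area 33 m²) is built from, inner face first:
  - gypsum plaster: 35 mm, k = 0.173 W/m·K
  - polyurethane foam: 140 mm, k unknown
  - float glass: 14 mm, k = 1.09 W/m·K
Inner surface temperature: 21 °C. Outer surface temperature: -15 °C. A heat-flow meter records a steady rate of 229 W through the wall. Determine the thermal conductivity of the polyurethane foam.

Treating each layer as a thermal resistance in series:
R_gypsum plaster = L/(kA) = 0.035/(0.173×33) = 0.006131 K/W
R_float glass = L/(kA) = 0.014/(1.09×33) = 3.892×10^-4 K/W
Sum of known resistances R_other = 0.00652 K/W
Total R = ΔT/Q = 36/229 = 0.1572 K/W
R_polyurethane foam = R_total − R_other = 0.1507 K/W
k = L/(R·A) = 0.14/(0.1507×33)

k ≈ 0.0282 W/(m·K)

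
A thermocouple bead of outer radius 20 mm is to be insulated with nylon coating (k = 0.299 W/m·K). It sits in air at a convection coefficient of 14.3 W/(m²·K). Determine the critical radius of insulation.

r_cr ≈ 41.8 mm

For a sphere r_cr = 2k/h = 2×0.299/14.3
r_cr = 41.8 mm; since the bare radius (20 mm) is below r_cr, adding a thin layer of insulation will *increase* heat loss.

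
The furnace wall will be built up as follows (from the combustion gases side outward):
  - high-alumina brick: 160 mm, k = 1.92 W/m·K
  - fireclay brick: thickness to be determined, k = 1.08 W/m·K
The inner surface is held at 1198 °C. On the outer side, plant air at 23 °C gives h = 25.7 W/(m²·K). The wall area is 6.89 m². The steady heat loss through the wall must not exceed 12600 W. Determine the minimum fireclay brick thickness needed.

L ≈ 562 mm

Treating each layer as a thermal resistance in series:
R_high-alumina brick = L/(kA) = 0.16/(1.92×6.89) = 0.01209 K/W
R_outer film = 1/(h_o·A) = 1/(25.7×6.89) = 0.005647 K/W
Sum of the known resistances R_other = 0.01774 K/W
Required total resistance R_tot = ΔT/Q_allow = 1175/12600 = 0.09325 K/W
R_fireclay brick = R_tot − R_other = 0.07551 K/W
L = R·k·A = 0.07551×1.08×6.89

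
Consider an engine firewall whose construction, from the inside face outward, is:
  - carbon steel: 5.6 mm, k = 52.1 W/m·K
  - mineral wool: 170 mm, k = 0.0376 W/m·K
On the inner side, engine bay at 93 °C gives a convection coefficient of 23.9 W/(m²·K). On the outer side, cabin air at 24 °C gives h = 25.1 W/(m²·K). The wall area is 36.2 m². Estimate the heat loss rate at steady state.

Thermal resistances in series:
R_inner film = 1/(h_i·A) = 1/(23.9×36.2) = 0.001156 K/W
R_carbon steel = L/(kA) = 0.0056/(52.1×36.2) = 2.969×10^-6 K/W
R_mineral wool = L/(kA) = 0.17/(0.0376×36.2) = 0.1249 K/W
R_outer film = 1/(h_o·A) = 1/(25.1×36.2) = 0.001101 K/W
R_total = 0.1272 K/W
Q = ΔT / R_total = 69 / 0.1272

Q ≈ 543 W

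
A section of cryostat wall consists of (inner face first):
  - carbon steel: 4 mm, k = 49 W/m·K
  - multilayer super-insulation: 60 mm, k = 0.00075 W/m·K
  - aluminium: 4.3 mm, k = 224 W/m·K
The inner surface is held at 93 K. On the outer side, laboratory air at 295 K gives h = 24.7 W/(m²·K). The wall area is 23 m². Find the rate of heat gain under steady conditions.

Q ≈ 58 W

Model the wall as resistances in series:
R_carbon steel = L/(kA) = 0.004/(49×23) = 3.549×10^-6 K/W
R_multilayer super-insulation = L/(kA) = 0.06/(0.00075×23) = 3.478 K/W
R_aluminium = L/(kA) = 0.0043/(224×23) = 8.346×10^-7 K/W
R_outer film = 1/(h_o·A) = 1/(24.7×23) = 0.00176 K/W
R_total = 3.48 K/W
Q = ΔT / R_total = 202 / 3.48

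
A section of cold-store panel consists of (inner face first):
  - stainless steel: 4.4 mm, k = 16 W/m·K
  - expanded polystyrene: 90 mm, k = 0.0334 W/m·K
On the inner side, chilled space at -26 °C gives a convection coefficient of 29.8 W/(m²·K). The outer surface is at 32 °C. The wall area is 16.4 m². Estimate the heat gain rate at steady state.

Q ≈ 349 W

Thermal resistances in series:
R_inner film = 1/(h_i·A) = 1/(29.8×16.4) = 0.002046 K/W
R_stainless steel = L/(kA) = 0.0044/(16×16.4) = 1.677×10^-5 K/W
R_expanded polystyrene = L/(kA) = 0.09/(0.0334×16.4) = 0.1643 K/W
R_total = 0.1664 K/W
Q = ΔT / R_total = 58 / 0.1664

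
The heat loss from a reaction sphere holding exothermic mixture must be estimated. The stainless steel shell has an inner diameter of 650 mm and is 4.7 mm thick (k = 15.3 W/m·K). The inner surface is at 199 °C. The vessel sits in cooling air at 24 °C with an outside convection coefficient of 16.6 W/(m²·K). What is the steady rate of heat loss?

Q ≈ 3950 W

Spherical conduction: R = (1/r_in − 1/r_out)/(4πk) per layer; series-sum.
R_stainless steel shell = (1/0.325 − 1/0.3297)/(4π×15.3) = 2.281×10^-4 K/W
R_outer film = 1/(h·4πr_o²) = 1/(16.6×4π×0.3297²) = 0.0441 K/W
R_total = 0.04433 K/W
Q = ΔT/R_total = 175/0.04433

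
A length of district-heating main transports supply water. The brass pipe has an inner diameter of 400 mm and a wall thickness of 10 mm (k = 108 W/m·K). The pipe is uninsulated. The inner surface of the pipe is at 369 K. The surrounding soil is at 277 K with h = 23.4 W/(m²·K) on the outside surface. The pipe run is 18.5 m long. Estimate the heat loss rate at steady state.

Treating each annulus and film as a series resistance:
R_brass pipe wall = ln(210/200)/(2π×108×18.5) = 3.886×10^-6 K/W
R_outer film = 1/(h_o·2πr_oL) = 1/(23.4×2π×0.21×18.5) = 0.001751 K/W
R_total = 0.001755 K/W
Q = ΔT/R_total = 92/0.001755

Q ≈ 52400 W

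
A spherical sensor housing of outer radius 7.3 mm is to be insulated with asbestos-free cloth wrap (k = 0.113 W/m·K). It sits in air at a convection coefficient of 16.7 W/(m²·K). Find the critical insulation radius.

For a sphere r_cr = 2k/h = 2×0.113/16.7
r_cr = 13.5 mm; since the bare radius (7.3 mm) is below r_cr, adding a thin layer of insulation will *increase* heat loss.

r_cr ≈ 13.5 mm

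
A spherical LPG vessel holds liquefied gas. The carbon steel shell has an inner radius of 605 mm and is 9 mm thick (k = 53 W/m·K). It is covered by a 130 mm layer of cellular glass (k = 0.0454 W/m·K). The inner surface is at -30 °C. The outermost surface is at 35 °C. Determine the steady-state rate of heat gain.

Spherical conduction: R = (1/r_in − 1/r_out)/(4πk) per layer; series-sum.
R_carbon steel shell = (1/0.605 − 1/0.614)/(4π×53) = 3.638×10^-5 K/W
R_cellular glass = (1/0.614 − 1/0.744)/(4π×0.0454) = 0.4988 K/W
R_total = 0.4988 K/W
Q = ΔT/R_total = 65/0.4988

Q ≈ 130 W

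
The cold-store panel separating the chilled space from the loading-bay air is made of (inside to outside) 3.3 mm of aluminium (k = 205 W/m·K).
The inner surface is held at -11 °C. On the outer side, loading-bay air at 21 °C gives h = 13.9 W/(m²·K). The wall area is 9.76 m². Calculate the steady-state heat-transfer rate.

Q ≈ 4340 W

Treating each layer as a thermal resistance in series:
R_aluminium = L/(kA) = 0.0033/(205×9.76) = 1.649×10^-6 K/W
R_outer film = 1/(h_o·A) = 1/(13.9×9.76) = 0.007371 K/W
R_total = 0.007373 K/W
Q = ΔT / R_total = 32 / 0.007373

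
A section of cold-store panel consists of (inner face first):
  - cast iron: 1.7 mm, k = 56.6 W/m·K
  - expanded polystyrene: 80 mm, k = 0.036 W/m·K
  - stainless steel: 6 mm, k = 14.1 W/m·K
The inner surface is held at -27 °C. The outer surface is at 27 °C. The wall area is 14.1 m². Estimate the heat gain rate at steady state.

Treating each layer as a thermal resistance in series:
R_cast iron = L/(kA) = 0.0017/(56.6×14.1) = 2.13×10^-6 K/W
R_expanded polystyrene = L/(kA) = 0.08/(0.036×14.1) = 0.1576 K/W
R_stainless steel = L/(kA) = 0.006/(14.1×14.1) = 3.018×10^-5 K/W
R_total = 0.1576 K/W
Q = ΔT / R_total = 54 / 0.1576

Q ≈ 343 W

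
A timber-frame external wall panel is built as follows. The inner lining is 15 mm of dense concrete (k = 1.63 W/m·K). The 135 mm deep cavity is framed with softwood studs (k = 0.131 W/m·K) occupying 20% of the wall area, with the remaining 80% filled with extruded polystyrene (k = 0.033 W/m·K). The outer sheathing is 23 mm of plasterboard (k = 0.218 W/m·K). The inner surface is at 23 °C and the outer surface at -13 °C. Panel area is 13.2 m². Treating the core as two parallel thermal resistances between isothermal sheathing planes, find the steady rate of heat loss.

Sheathing layers in series; stud and cavity paths in parallel between them.
R_inner = 0.015/(1.63×13.2) = 6.972×10^-4 K/W
R_stud  = 0.135/(0.131×0.2×13.2) = 0.3904 K/W
R_cav   = 0.135/(0.033×0.8×13.2) = 0.3874 K/W
1/R_core = 1/R_stud + 1/R_cav → R_core = 0.1944 K/W
R_outer = 0.023/(0.218×13.2) = 0.007993 K/W
R_total = 0.2031 K/W
Q = ΔT/R_total = 36/0.2031

Q ≈ 177 W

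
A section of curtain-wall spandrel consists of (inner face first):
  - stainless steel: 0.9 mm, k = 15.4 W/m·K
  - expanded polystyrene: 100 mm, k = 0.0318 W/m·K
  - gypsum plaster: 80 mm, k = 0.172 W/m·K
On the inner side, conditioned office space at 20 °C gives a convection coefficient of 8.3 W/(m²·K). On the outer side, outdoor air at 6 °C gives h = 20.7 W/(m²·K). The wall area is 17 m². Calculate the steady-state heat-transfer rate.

Using the resistance-network approach (series):
R_inner film = 1/(h_i·A) = 1/(8.3×17) = 0.007087 K/W
R_stainless steel = L/(kA) = 0.0009/(15.4×17) = 3.438×10^-6 K/W
R_expanded polystyrene = L/(kA) = 0.1/(0.0318×17) = 0.185 K/W
R_gypsum plaster = L/(kA) = 0.08/(0.172×17) = 0.02736 K/W
R_outer film = 1/(h_o·A) = 1/(20.7×17) = 0.002842 K/W
R_total = 0.2223 K/W
Q = ΔT / R_total = 14 / 0.2223

Q ≈ 63 W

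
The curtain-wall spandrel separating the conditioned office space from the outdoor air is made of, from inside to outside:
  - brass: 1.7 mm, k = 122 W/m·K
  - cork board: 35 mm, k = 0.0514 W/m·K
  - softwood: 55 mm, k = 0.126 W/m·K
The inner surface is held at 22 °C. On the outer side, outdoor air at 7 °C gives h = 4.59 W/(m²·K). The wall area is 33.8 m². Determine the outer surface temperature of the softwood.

T ≈ 9.45 °C

Treating each layer as a thermal resistance in series:
R_brass = L/(kA) = 0.0017/(122×33.8) = 4.123×10^-7 K/W
R_cork board = L/(kA) = 0.035/(0.0514×33.8) = 0.02015 K/W
R_softwood = L/(kA) = 0.055/(0.126×33.8) = 0.01291 K/W
R_outer film = 1/(h_o·A) = 1/(4.59×33.8) = 0.006446 K/W
R_total = 0.03951 K/W;  Q = ΔT/R_total = 15/0.03951 = 379.7 W
T_interface = T_inner − Q·ΣR(inner→interface) = 22 − 380×0.03306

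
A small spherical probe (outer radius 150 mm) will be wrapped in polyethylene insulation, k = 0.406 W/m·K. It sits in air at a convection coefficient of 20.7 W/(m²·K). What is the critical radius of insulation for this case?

For a sphere r_cr = 2k/h = 2×0.406/20.7
r_cr = 39.2 mm; since the bare radius (150 mm) is above r_cr, any added insulation will reduce heat loss.

r_cr ≈ 39.2 mm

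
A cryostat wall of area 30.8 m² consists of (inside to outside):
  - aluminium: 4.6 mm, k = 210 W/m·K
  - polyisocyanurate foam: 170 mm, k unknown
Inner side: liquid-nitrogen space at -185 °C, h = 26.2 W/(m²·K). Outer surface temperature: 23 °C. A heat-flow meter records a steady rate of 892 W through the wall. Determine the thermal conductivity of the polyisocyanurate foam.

Series thermal resistances:
R_inner film = 1/(h_i·A) = 1/(26.2×30.8) = 0.001239 K/W
R_aluminium = L/(kA) = 0.0046/(210×30.8) = 7.112×10^-7 K/W
Sum of known resistances R_other = 0.00124 K/W
Total R = ΔT/Q = 208/892 = 0.2332 K/W
R_polyisocyanurate foam = R_total − R_other = 0.2319 K/W
k = L/(R·A) = 0.17/(0.2319×30.8)

k ≈ 0.0238 W/(m·K)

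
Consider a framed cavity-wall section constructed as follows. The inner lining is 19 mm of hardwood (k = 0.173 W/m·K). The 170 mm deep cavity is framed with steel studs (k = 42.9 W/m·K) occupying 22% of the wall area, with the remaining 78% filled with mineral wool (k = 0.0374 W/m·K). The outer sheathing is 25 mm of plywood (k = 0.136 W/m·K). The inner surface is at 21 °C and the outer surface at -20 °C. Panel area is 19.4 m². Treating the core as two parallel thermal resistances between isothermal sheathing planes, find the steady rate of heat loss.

Sheathing layers in series; stud and cavity paths in parallel between them.
R_inner = 0.019/(0.173×19.4) = 0.005661 K/W
R_stud  = 0.17/(42.9×0.22×19.4) = 9.285×10^-4 K/W
R_cav   = 0.17/(0.0374×0.78×19.4) = 0.3004 K/W
1/R_core = 1/R_stud + 1/R_cav → R_core = 9.256×10^-4 K/W
R_outer = 0.025/(0.136×19.4) = 0.009475 K/W
R_total = 0.01606 K/W
Q = ΔT/R_total = 41/0.01606

Q ≈ 2550 W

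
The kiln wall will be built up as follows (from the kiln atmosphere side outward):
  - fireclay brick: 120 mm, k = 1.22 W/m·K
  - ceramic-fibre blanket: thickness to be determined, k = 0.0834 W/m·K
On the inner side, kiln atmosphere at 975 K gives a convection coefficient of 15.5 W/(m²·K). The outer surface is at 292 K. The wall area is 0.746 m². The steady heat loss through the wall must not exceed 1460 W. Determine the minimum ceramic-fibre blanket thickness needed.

L ≈ 15.5 mm

Using the resistance-network approach (series):
R_inner film = 1/(h_i·A) = 1/(15.5×0.746) = 0.08648 K/W
R_fireclay brick = L/(kA) = 0.12/(1.22×0.746) = 0.1319 K/W
Sum of the known resistances R_other = 0.2183 K/W
Required total resistance R_tot = ΔT/Q_allow = 683/1460 = 0.4678 K/W
R_ceramic-fibre blanket = R_tot − R_other = 0.2495 K/W
L = R·k·A = 0.2495×0.0834×0.746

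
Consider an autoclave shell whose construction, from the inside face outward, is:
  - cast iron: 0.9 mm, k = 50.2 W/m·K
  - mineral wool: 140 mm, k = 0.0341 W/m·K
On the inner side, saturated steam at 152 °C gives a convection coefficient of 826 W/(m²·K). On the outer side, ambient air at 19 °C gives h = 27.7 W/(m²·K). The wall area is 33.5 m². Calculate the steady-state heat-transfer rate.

Using the resistance-network approach (series):
R_inner film = 1/(h_i·A) = 1/(826×33.5) = 3.614×10^-5 K/W
R_cast iron = L/(kA) = 0.0009/(50.2×33.5) = 5.352×10^-7 K/W
R_mineral wool = L/(kA) = 0.14/(0.0341×33.5) = 0.1226 K/W
R_outer film = 1/(h_o·A) = 1/(27.7×33.5) = 0.001078 K/W
R_total = 0.1237 K/W
Q = ΔT / R_total = 133 / 0.1237

Q ≈ 1080 W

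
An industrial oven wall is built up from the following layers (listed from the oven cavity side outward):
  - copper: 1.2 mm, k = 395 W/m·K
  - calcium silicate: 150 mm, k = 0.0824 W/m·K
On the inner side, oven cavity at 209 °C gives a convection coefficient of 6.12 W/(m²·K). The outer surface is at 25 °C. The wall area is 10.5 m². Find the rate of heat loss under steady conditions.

Model the wall as resistances in series:
R_inner film = 1/(h_i·A) = 1/(6.12×10.5) = 0.01556 K/W
R_copper = L/(kA) = 0.0012/(395×10.5) = 2.893×10^-7 K/W
R_calcium silicate = L/(kA) = 0.15/(0.0824×10.5) = 0.1734 K/W
R_total = 0.1889 K/W
Q = ΔT / R_total = 184 / 0.1889

Q ≈ 974 W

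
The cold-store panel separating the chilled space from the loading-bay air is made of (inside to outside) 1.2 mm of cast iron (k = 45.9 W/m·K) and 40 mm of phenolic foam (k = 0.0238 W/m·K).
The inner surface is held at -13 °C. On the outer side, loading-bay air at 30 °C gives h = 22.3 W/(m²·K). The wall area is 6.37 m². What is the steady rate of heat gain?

Q ≈ 159 W

Model the wall as resistances in series:
R_cast iron = L/(kA) = 0.0012/(45.9×6.37) = 4.104×10^-6 K/W
R_phenolic foam = L/(kA) = 0.04/(0.0238×6.37) = 0.2638 K/W
R_outer film = 1/(h_o·A) = 1/(22.3×6.37) = 0.00704 K/W
R_total = 0.2709 K/W
Q = ΔT / R_total = 43 / 0.2709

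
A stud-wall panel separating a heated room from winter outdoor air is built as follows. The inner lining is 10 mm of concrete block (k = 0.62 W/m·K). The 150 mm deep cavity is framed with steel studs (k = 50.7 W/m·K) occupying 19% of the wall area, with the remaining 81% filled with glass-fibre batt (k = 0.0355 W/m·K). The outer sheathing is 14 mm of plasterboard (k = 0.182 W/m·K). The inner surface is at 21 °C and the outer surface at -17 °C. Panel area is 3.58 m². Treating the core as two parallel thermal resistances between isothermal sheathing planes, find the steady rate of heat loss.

Q ≈ 1250 W

Sheathing layers in series; stud and cavity paths in parallel between them.
R_inner = 0.01/(0.62×3.58) = 0.004505 K/W
R_stud  = 0.15/(50.7×0.19×3.58) = 0.00435 K/W
R_cav   = 0.15/(0.0355×0.81×3.58) = 1.457 K/W
1/R_core = 1/R_stud + 1/R_cav → R_core = 0.004337 K/W
R_outer = 0.014/(0.182×3.58) = 0.02149 K/W
R_total = 0.03033 K/W
Q = ΔT/R_total = 38/0.03033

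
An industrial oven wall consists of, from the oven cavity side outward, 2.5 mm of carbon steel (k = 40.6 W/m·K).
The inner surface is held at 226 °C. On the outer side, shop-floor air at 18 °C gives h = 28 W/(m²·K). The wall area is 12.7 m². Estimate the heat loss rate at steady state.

Thermal resistances in series:
R_carbon steel = L/(kA) = 0.0025/(40.6×12.7) = 4.849×10^-6 K/W
R_outer film = 1/(h_o·A) = 1/(28×12.7) = 0.002812 K/W
R_total = 0.002817 K/W
Q = ΔT / R_total = 208 / 0.002817

Q ≈ 73800 W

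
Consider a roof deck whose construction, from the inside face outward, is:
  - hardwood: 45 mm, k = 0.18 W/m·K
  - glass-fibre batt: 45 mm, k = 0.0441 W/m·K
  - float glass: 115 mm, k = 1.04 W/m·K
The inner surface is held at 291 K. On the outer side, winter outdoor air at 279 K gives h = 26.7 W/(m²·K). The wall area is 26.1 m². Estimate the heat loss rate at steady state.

Q ≈ 221 W

Series thermal resistances:
R_hardwood = L/(kA) = 0.045/(0.18×26.1) = 0.009579 K/W
R_glass-fibre batt = L/(kA) = 0.045/(0.0441×26.1) = 0.0391 K/W
R_float glass = L/(kA) = 0.115/(1.04×26.1) = 0.004237 K/W
R_outer film = 1/(h_o·A) = 1/(26.7×26.1) = 0.001435 K/W
R_total = 0.05435 K/W
Q = ΔT / R_total = 12 / 0.05435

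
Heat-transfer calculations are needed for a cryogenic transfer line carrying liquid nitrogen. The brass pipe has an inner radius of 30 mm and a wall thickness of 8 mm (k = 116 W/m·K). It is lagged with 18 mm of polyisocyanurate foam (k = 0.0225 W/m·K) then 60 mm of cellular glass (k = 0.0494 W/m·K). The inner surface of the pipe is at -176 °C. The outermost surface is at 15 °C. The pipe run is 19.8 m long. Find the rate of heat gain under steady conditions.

Cylindrical conduction, so R = ln(r₂/r₁)/(2πkL) per layer, in series:
R_brass pipe wall = ln(38/30)/(2π×116×19.8) = 1.638×10^-5 K/W
R_polyisocyanurate foam = ln(56/38)/(2π×0.0225×19.8) = 0.1385 K/W
R_cellular glass = ln(116/56)/(2π×0.0494×19.8) = 0.1185 K/W
R_total = 0.257 K/W
Q = ΔT/R_total = 191/0.257

Q ≈ 743 W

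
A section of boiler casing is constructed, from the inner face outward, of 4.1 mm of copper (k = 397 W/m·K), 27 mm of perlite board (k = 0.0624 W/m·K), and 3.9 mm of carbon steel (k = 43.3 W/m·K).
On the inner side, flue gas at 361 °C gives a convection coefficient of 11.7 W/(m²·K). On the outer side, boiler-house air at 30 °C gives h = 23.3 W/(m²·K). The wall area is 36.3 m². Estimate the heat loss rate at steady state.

Model the wall as resistances in series:
R_inner film = 1/(h_i·A) = 1/(11.7×36.3) = 0.002355 K/W
R_copper = L/(kA) = 0.0041/(397×36.3) = 2.845×10^-7 K/W
R_perlite board = L/(kA) = 0.027/(0.0624×36.3) = 0.01192 K/W
R_carbon steel = L/(kA) = 0.0039/(43.3×36.3) = 2.481×10^-6 K/W
R_outer film = 1/(h_o·A) = 1/(23.3×36.3) = 0.001182 K/W
R_total = 0.01546 K/W
Q = ΔT / R_total = 331 / 0.01546

Q ≈ 21400 W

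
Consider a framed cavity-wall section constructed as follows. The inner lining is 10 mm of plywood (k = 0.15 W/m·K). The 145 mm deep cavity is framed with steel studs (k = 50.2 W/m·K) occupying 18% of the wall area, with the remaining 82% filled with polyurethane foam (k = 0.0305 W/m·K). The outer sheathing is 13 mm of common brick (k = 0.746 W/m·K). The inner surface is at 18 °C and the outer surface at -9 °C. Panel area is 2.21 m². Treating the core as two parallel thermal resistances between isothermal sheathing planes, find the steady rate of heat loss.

Sheathing layers in series; stud and cavity paths in parallel between them.
R_inner = 0.01/(0.15×2.21) = 0.03017 K/W
R_stud  = 0.145/(50.2×0.18×2.21) = 0.007261 K/W
R_cav   = 0.145/(0.0305×0.82×2.21) = 2.623 K/W
1/R_core = 1/R_stud + 1/R_cav → R_core = 0.007241 K/W
R_outer = 0.013/(0.746×2.21) = 0.007885 K/W
R_total = 0.04529 K/W
Q = ΔT/R_total = 27/0.04529

Q ≈ 596 W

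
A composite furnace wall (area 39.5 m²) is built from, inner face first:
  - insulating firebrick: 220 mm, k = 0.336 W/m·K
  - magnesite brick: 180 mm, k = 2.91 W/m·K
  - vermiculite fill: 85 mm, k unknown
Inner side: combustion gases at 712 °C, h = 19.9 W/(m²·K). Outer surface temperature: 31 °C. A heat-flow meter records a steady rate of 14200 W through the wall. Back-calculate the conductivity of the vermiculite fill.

Series thermal resistances:
R_inner film = 1/(h_i·A) = 1/(19.9×39.5) = 0.001272 K/W
R_insulating firebrick = L/(kA) = 0.22/(0.336×39.5) = 0.01658 K/W
R_magnesite brick = L/(kA) = 0.18/(2.91×39.5) = 0.001566 K/W
Sum of known resistances R_other = 0.01941 K/W
Total R = ΔT/Q = 681/14200 = 0.04796 K/W
R_vermiculite fill = R_total − R_other = 0.02854 K/W
k = L/(R·A) = 0.085/(0.02854×39.5)

k ≈ 0.0754 W/(m·K)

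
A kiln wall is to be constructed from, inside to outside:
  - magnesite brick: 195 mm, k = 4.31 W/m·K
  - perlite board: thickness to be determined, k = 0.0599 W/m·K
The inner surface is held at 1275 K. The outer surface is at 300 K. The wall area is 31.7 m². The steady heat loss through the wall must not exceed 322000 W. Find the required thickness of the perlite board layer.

L ≈ 3.04 mm

Model the wall as resistances in series:
R_magnesite brick = L/(kA) = 0.195/(4.31×31.7) = 0.001427 K/W
Sum of the known resistances R_other = 0.001427 K/W
Required total resistance R_tot = ΔT/Q_allow = 975/322000 = 0.003028 K/W
R_perlite board = R_tot − R_other = 0.001601 K/W
L = R·k·A = 0.001601×0.0599×31.7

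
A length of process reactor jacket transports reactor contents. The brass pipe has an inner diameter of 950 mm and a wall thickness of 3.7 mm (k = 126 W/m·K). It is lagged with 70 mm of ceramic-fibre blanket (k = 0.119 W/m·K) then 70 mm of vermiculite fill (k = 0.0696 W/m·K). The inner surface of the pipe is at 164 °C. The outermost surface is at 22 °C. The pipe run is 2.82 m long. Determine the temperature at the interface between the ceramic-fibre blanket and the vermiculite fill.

T ≈ 107 °C

Radial resistances (cylindrical: R_cond = ln(r_o/r_i)/(2πkL), R_conv = 1/(h·2πrL)):
R_brass pipe wall = ln(478.7/475)/(2π×126×2.82) = 3.476×10^-6 K/W
R_ceramic-fibre blanket = ln(548.7/478.7)/(2π×0.119×2.82) = 0.06473 K/W
R_vermiculite fill = ln(618.7/548.7)/(2π×0.0696×2.82) = 0.09736 K/W
R_total = 0.1621 K/W
Q = ΔT/R_total = 142/0.1621
Q = 876 W
T_interface = T_inner − Q·ΣR(inner→interface) = 164 − 876×0.06473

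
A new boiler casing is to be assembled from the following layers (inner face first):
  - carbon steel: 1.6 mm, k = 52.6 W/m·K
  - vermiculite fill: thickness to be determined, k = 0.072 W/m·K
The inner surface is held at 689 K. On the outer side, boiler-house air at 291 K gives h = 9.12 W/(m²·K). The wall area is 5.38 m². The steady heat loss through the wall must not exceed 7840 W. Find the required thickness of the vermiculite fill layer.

Using the resistance-network approach (series):
R_carbon steel = L/(kA) = 0.0016/(52.6×5.38) = 5.654×10^-6 K/W
R_outer film = 1/(h_o·A) = 1/(9.12×5.38) = 0.02038 K/W
Sum of the known resistances R_other = 0.02039 K/W
Required total resistance R_tot = ΔT/Q_allow = 398/7840 = 0.05077 K/W
R_vermiculite fill = R_tot − R_other = 0.03038 K/W
L = R·k·A = 0.03038×0.072×5.38

L ≈ 11.8 mm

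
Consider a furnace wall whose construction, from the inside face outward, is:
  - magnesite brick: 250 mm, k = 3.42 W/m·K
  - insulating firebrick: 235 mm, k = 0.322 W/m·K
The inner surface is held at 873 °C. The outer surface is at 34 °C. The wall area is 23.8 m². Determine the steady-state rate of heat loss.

Q ≈ 24900 W

Using the resistance-network approach (series):
R_magnesite brick = L/(kA) = 0.25/(3.42×23.8) = 0.003071 K/W
R_insulating firebrick = L/(kA) = 0.235/(0.322×23.8) = 0.03066 K/W
R_total = 0.03374 K/W
Q = ΔT / R_total = 839 / 0.03374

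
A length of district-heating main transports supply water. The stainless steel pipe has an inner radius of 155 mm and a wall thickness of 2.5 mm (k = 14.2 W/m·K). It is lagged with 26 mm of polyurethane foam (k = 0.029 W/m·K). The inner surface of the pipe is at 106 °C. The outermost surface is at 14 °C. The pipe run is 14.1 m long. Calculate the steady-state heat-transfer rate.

Q ≈ 1550 W

Treating each annulus and film as a series resistance:
R_stainless steel pipe wall = ln(157.5/155)/(2π×14.2×14.1) = 1.272×10^-5 K/W
R_polyurethane foam = ln(183.5/157.5)/(2π×0.029×14.1) = 0.05947 K/W
R_total = 0.05948 K/W
Q = ΔT/R_total = 92/0.05948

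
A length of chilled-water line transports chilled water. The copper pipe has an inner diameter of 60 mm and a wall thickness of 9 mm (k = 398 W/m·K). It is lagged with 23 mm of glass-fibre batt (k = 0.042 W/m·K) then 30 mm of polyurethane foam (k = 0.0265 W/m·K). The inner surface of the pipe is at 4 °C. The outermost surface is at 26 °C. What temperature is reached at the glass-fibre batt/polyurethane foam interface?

T ≈ 13.4 °C

Radial resistances (cylindrical: R_cond = ln(r_o/r_i)/(2πkL), R_conv = 1/(h·2πrL)):
R_copper pipe wall = ln(39/30)/(2π×398×1) = 1.049×10^-4 K/W
R_glass-fibre batt = ln(62/39)/(2π×0.042×1) = 1.757 K/W
R_polyurethane foam = ln(92/62)/(2π×0.0265×1) = 2.37 K/W
R_total = 4.127 K/W
Q = ΔT/R_total = 22/4.127
Q = 5.33 W/m
T_interface = T_inner + Q·ΣR(inner→interface) = 4 + 5.33×1.757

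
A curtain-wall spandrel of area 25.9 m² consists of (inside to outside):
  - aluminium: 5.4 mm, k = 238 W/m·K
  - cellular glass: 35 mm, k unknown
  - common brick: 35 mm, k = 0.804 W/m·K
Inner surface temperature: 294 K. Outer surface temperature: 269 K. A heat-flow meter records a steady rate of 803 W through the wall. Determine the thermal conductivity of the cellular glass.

k ≈ 0.0459 W/(m·K)

Using the resistance-network approach (series):
R_aluminium = L/(kA) = 0.0054/(238×25.9) = 8.76×10^-7 K/W
R_common brick = L/(kA) = 0.035/(0.804×25.9) = 0.001681 K/W
Sum of known resistances R_other = 0.001682 K/W
Total R = ΔT/Q = 25/803 = 0.03113 K/W
R_cellular glass = R_total − R_other = 0.02945 K/W
k = L/(R·A) = 0.035/(0.02945×25.9)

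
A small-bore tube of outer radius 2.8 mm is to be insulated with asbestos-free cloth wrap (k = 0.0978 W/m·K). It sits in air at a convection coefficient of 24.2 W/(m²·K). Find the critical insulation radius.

For a cylinder r_cr = k/h = 0.0978/24.2
r_cr = 4.04 mm; since the bare radius (2.8 mm) is below r_cr, adding a thin layer of insulation will *increase* heat loss.

r_cr ≈ 4.04 mm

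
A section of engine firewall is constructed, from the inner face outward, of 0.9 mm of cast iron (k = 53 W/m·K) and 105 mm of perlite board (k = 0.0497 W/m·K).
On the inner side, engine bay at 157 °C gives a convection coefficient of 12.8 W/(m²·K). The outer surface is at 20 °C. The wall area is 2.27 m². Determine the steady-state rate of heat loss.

Using the resistance-network approach (series):
R_inner film = 1/(h_i·A) = 1/(12.8×2.27) = 0.03442 K/W
R_cast iron = L/(kA) = 0.0009/(53×2.27) = 7.481×10^-6 K/W
R_perlite board = L/(kA) = 0.105/(0.0497×2.27) = 0.9307 K/W
R_total = 0.9651 K/W
Q = ΔT / R_total = 137 / 0.9651

Q ≈ 142 W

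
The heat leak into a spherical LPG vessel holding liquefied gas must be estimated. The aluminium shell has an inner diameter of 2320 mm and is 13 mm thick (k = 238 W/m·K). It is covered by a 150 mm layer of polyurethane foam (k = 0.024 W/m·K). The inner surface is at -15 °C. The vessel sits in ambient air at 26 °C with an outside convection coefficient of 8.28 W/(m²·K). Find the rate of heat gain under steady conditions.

Q ≈ 126 W

For a spherical shell R = (1/r₁ − 1/r₂)/(4πk); film R = 1/(h·4πr²). In series:
R_aluminium shell = (1/1.16 − 1/1.173)/(4π×238) = 3.194×10^-6 K/W
R_polyurethane foam = (1/1.173 − 1/1.323)/(4π×0.024) = 0.3205 K/W
R_outer film = 1/(h·4πr_o²) = 1/(8.28×4π×1.323²) = 0.005491 K/W
R_total = 0.326 K/W
Q = ΔT/R_total = 41/0.326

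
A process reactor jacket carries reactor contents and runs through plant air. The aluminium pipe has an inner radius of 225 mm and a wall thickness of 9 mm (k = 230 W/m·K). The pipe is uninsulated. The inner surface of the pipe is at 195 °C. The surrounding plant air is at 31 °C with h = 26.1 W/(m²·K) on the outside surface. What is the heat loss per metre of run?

Treating each annulus and film as a series resistance:
R_aluminium pipe wall = ln(234/225)/(2π×230×1) = 2.714×10^-5 K/W
R_outer film = 1/(h_o·2πr_oL) = 1/(26.1×2π×0.234×1) = 0.02606 K/W
R_total = 0.02609 K/W
Q = ΔT/R_total = 164/0.02609

q′ ≈ 6290 W/m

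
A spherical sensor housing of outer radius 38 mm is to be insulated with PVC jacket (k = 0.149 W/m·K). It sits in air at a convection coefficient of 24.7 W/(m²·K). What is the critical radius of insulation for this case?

r_cr ≈ 12.1 mm

For a sphere r_cr = 2k/h = 2×0.149/24.7
r_cr = 12.1 mm; since the bare radius (38 mm) is above r_cr, any added insulation will reduce heat loss.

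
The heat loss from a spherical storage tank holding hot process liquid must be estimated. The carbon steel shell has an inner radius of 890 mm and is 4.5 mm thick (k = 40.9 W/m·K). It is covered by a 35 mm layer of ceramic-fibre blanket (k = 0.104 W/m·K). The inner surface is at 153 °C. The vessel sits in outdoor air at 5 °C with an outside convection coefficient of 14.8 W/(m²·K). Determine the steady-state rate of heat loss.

Each spherical layer contributes R = (1/r_i − 1/r_o)/(4πk):
R_carbon steel shell = (1/0.89 − 1/0.8945)/(4π×40.9) = 1.1×10^-5 K/W
R_ceramic-fibre blanket = (1/0.8945 − 1/0.9295)/(4π×0.104) = 0.03221 K/W
R_outer film = 1/(h·4πr_o²) = 1/(14.8×4π×0.9295²) = 0.006223 K/W
R_total = 0.03844 K/W
Q = ΔT/R_total = 148/0.03844

Q ≈ 3850 W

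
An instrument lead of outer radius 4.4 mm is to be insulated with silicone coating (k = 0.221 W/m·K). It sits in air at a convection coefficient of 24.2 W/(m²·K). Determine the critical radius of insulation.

r_cr ≈ 9.13 mm

For a cylinder r_cr = k/h = 0.221/24.2
r_cr = 9.13 mm; since the bare radius (4.4 mm) is below r_cr, adding a thin layer of insulation will *increase* heat loss.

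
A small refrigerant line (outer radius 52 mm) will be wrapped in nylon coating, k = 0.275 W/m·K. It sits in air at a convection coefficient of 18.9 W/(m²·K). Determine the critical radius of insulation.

For a cylinder r_cr = k/h = 0.275/18.9
r_cr = 14.6 mm; since the bare radius (52 mm) is above r_cr, any added insulation will reduce heat loss.

r_cr ≈ 14.6 mm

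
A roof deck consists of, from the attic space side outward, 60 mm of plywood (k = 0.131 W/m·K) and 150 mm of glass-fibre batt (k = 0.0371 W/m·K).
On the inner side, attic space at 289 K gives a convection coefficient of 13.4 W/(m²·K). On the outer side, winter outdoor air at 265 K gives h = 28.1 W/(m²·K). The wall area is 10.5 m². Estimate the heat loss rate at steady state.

Model the wall as resistances in series:
R_inner film = 1/(h_i·A) = 1/(13.4×10.5) = 0.007107 K/W
R_plywood = L/(kA) = 0.06/(0.131×10.5) = 0.04362 K/W
R_glass-fibre batt = L/(kA) = 0.15/(0.0371×10.5) = 0.3851 K/W
R_outer film = 1/(h_o·A) = 1/(28.1×10.5) = 0.003389 K/W
R_total = 0.4392 K/W
Q = ΔT / R_total = 24 / 0.4392

Q ≈ 54.6 W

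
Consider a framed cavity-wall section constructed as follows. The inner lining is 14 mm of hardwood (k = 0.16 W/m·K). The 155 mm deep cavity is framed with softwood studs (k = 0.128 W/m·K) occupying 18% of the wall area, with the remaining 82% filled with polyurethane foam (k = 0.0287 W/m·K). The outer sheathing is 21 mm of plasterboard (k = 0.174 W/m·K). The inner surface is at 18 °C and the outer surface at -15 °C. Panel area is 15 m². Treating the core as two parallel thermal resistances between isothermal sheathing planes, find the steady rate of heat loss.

Q ≈ 140 W

Sheathing layers in series; stud and cavity paths in parallel between them.
R_inner = 0.014/(0.16×15) = 0.005833 K/W
R_stud  = 0.155/(0.128×0.18×15) = 0.4485 K/W
R_cav   = 0.155/(0.0287×0.82×15) = 0.4391 K/W
1/R_core = 1/R_stud + 1/R_cav → R_core = 0.2219 K/W
R_outer = 0.021/(0.174×15) = 0.008046 K/W
R_total = 0.2357 K/W
Q = ΔT/R_total = 33/0.2357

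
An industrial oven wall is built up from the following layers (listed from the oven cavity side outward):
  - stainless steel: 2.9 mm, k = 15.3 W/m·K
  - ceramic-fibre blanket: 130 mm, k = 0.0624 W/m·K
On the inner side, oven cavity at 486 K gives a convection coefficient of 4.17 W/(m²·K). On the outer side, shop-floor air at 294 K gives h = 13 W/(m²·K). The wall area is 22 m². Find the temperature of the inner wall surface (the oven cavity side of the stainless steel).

Series thermal resistances:
R_inner film = 1/(h_i·A) = 1/(4.17×22) = 0.0109 K/W
R_stainless steel = L/(kA) = 0.0029/(15.3×22) = 8.616×10^-6 K/W
R_ceramic-fibre blanket = L/(kA) = 0.13/(0.0624×22) = 0.0947 K/W
R_outer film = 1/(h_o·A) = 1/(13×22) = 0.003497 K/W
R_total = 0.1091 K/W;  Q = ΔT/R_total = 192/0.1091 = 1760 W
T_interface = T_inner − Q·ΣR(inner→interface) = 486 − 1760×0.0109

T ≈ 467 K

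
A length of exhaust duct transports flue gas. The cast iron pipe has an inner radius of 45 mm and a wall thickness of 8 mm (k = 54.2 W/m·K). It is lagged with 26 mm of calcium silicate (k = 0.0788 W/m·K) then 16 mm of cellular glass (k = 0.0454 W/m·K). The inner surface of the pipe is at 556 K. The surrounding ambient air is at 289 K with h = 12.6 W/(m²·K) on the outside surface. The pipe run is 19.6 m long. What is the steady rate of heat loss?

Q ≈ 3300 W

Cylindrical conduction, so R = ln(r₂/r₁)/(2πkL) per layer, in series:
R_cast iron pipe wall = ln(53/45)/(2π×54.2×19.6) = 2.451×10^-5 K/W
R_calcium silicate = ln(79/53)/(2π×0.0788×19.6) = 0.04113 K/W
R_cellular glass = ln(95/79)/(2π×0.0454×19.6) = 0.03299 K/W
R_outer film = 1/(h_o·2πr_oL) = 1/(12.6×2π×0.095×19.6) = 0.006784 K/W
R_total = 0.08093 K/W
Q = ΔT/R_total = 267/0.08093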